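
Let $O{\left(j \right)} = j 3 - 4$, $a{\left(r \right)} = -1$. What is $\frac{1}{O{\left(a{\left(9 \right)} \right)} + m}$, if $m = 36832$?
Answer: $\frac{1}{36825} \approx 2.7155 \cdot 10^{-5}$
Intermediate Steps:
$O{\left(j \right)} = -4 + 3 j$ ($O{\left(j \right)} = 3 j - 4 = -4 + 3 j$)
$\frac{1}{O{\left(a{\left(9 \right)} \right)} + m} = \frac{1}{\left(-4 + 3 \left(-1\right)\right) + 36832} = \frac{1}{\left(-4 - 3\right) + 36832} = \frac{1}{-7 + 36832} = \frac{1}{36825}$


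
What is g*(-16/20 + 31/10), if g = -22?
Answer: -253/5 ≈ -50.600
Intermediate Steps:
g*(-16/20 + 31/10) = -22*(-16/20 + 31/10) = -22*(-16*1/20 + 31*(⅒)) = -22*(-⅘ + 31/10) = -22*23/10 = -253/5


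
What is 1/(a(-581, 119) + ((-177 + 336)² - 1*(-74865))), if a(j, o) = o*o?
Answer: 1/114307 ≈ 8.7484e-6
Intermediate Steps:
a(j, o) = o²
1/(a(-581, 119) + ((-177 + 336)² - 1*(-74865))) = 1/(119² + ((-177 + 336)² - 1*(-74865))) = 1/(14161 + (159² + 74865)) = 1/(14161 + (25281 + 74865)) = 1/(14161 + 100146) = 1/114307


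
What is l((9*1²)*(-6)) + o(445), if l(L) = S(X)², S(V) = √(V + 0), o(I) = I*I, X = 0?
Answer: 198025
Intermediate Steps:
o(I) = I²
S(V) = √V
l(L) = 0 (l(L) = (√0)² = 0² = 0)
l((9*1²)*(-6)) + o(445) = 0 + 445² = 0 + 198025 = 198025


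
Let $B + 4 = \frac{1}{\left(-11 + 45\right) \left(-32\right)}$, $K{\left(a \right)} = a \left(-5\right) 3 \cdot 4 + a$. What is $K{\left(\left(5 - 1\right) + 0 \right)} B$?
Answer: $\frac{256827}{272} \approx 944.22$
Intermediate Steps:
$K{\left(a \right)} = - 59 a$ ($K{\left(a \right)} = a \left(\left(-15\right) 4\right) + a = a \left(-60\right) + a = - 60 a + a = - 59 a$)
$B = - \frac{4353}{1088}$ ($B = -4 + \frac{1}{\left(-11 + 45\right) \left(-32\right)} = -4 + \frac{1}{34 \left(-32\right)} = -4 + \frac{1}{-1088} = -4 - \frac{1}{1088} = - \frac{4353}{1088} \approx -4.0009$)
$K{\left(\left(5 - 1\right) + 0 \right)} B = - 59 \left(\left(5 - 1\right) + 0\right) \left(- \frac{4353}{1088}\right) = - 59 \left(4 + 0\right) \left(- \frac{4353}{1088}\right) = \left(-59\right) 4 \left(- \frac{4353}{1088}\right) = \left(-236\right) \left(- \frac{4353}{1088}\right) = \frac{256827}{272}$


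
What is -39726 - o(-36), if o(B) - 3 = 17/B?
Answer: -1430227/36 ≈ -39729.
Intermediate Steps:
o(B) = 3 + 17/B
-39726 - o(-36) = -39726 - (3 + 17/(-36)) = -39726 - (3 + 17*(-1/36)) = -39726 - (3 - 17/36) = -39726 - 1*91/36 = -39726 - 91/36 = -1430227/36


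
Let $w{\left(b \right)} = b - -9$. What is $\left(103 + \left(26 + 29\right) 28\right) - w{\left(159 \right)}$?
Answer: $1475$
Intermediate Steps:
$w{\left(b \right)} = 9 + b$ ($w{\left(b \right)} = b + 9 = 9 + b$)
$\left(103 + \left(26 + 29\right) 28\right) - w{\left(159 \right)} = \left(103 + \left(26 + 29\right) 28\right) - \left(9 + 159\right) = \left(103 + 55 \cdot 28\right) - 168 = \left(103 + 1540\right) - 168 = 1643 - 168 = 1475$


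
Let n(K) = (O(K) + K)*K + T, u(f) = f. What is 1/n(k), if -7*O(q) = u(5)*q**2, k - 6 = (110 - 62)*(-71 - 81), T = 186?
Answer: 7/1937474455002 ≈ 3.6130e-12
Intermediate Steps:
k = -7290 (k = 6 + (110 - 62)*(-71 - 81) = 6 + 48*(-152) = 6 - 7296 = -7290)
O(q) = -5*q**2/7
n(K) = 186 + K*(K - 5*K**2/7) (n(K) = (-5*K**2/7 + K)*K + 186 = (K - 5*K**2/7)*K + 186 = K*(K - 5*K**2/7) + 186 = 186 + K*(K - 5*K**2/7))
1/n(k) = 1/(186 + (-7290)**2 - 5/7*(-7290)**3) = 1/(186 + 53144100 - 5/7*(-387420489000)) = 1/(186 + 53144100 + 1937102445000/7) = 1/(1937474455002/7) = 7/1937474455002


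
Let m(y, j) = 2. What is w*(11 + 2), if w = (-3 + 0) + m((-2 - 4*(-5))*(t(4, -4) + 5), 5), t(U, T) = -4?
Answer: -13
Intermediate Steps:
w = -1 (w = (-3 + 0) + 2 = -3 + 2 = -1)
w*(11 + 2) = -(11 + 2) = -1*13 = -13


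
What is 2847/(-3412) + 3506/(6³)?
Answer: 354610/23031 ≈ 15.397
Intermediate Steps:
2847/(-3412) + 3506/(6³) = 2847*(-1/3412) + 3506/216 = -2847/3412 + 3506*(1/216) = -2847/3412 + 1753/108 = 354610/23031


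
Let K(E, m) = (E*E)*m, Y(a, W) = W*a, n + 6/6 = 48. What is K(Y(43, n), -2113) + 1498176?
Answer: -8628925657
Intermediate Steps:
n = 47 (n = -1 + 48 = 47)
K(E, m) = m*E**2 (K(E, m) = E**2*m = m*E**2)
K(Y(43, n), -2113) + 1498176 = -2113*(47*43)**2 + 1498176 = -2113*2021**2 + 1498176 = -2113*4084441 + 1498176 = -8630423833 + 1498176 = -8628925657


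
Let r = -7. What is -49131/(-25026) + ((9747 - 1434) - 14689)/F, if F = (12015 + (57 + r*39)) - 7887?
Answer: 1359779/4079238 ≈ 0.33334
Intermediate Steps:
F = 3912 (F = (12015 + (57 - 7*39)) - 7887 = (12015 + (57 - 273)) - 7887 = (12015 - 216) - 7887 = 11799 - 7887 = 3912)
-49131/(-25026) + ((9747 - 1434) - 14689)/F = -49131/(-25026) + ((9747 - 1434) - 14689)/3912 = -49131*(-1/25026) + (8313 - 14689)*(1/3912) = 16377/8342 - 6376*1/3912 = 16377/8342 - 797/489 = 1359779/4079238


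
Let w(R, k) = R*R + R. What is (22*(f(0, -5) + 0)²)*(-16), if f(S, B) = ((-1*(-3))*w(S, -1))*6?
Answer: 0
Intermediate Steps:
w(R, k) = R + R² (w(R, k) = R² + R = R + R²)
f(S, B) = 18*S*(1 + S) (f(S, B) = ((-1*(-3))*(S*(1 + S)))*6 = (3*(S*(1 + S)))*6 = (3*S*(1 + S))*6 = 18*S*(1 + S))
(22*(f(0, -5) + 0)²)*(-16) = (22*(18*0*(1 + 0) + 0)²)*(-16) = (22*(18*0*1 + 0)²)*(-16) = (22*(0 + 0)²)*(-16) = (22*0²)*(-16) = (22*0)*(-16) = 0*(-16) = 0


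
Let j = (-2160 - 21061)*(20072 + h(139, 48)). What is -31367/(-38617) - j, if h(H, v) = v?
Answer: 18042114214207/38617 ≈ 4.6721e+8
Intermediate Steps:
j = -467206520 (j = (-2160 - 21061)*(20072 + 48) = -23221*20120 = -467206520)
-31367/(-38617) - j = -31367/(-38617) - 1*(-467206520) = -31367*(-1/38617) + 467206520 = 31367/38617 + 467206520 = 18042114214207/38617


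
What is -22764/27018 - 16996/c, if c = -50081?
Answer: -113474326/225514743 ≈ -0.50318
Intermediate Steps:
-22764/27018 - 16996/c = -22764/27018 - 16996/(-50081) = -22764*1/27018 - 16996*(-1/50081) = -3794/4503 + 16996/50081 = -113474326/225514743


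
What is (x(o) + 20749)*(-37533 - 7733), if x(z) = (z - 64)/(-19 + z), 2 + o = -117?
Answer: -21603537995/23 ≈ -9.3928e+8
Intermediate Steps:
o = -119 (o = -2 - 117 = -119)
x(z) = (-64 + z)/(-19 + z)
(x(o) + 20749)*(-37533 - 7733) = ((-64 - 119)/(-19 - 119) + 20749)*(-37533 - 7733) = (-183/(-138) + 20749)*(-45266) = (-1/138*(-183) + 20749)*(-45266) = (61/46 + 20749)*(-45266) = (954515/46)*(-45266) = -21603537995/23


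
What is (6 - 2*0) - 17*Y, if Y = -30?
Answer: 516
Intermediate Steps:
(6 - 2*0) - 17*Y = (6 - 2*0) - 17*(-30) = (6 + 0) + 510 = 6 + 510 = 516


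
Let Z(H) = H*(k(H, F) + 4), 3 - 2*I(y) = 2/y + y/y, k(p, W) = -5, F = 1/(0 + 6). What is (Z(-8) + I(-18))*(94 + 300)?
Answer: 32111/9 ≈ 3567.9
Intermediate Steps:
F = ⅙ (F = 1/6 = ⅙ ≈ 0.16667)
I(y) = 1 - 1/y (I(y) = 3/2 - (2/y + y/y)/2 = 3/2 - (2/y + 1)/2 = 3/2 - (1 + 2/y)/2 = 3/2 + (-½ - 1/y) = 1 - 1/y)
Z(H) = -H (Z(H) = H*(-5 + 4) = H*(-1) = -H)
(Z(-8) + I(-18))*(94 + 300) = (-1*(-8) + (-1 - 18)/(-18))*(94 + 300) = (8 - 1/18*(-19))*394 = (8 + 19/18)*394 = (163/18)*394 = 32111/9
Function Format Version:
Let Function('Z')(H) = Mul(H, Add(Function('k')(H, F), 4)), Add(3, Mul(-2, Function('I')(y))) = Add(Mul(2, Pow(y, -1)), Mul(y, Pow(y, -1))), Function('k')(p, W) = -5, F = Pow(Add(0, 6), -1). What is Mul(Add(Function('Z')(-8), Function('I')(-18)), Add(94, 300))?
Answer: Rational(32111, 9) ≈ 3567.9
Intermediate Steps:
F = Rational(1, 6) (F = Pow(6, -1) = Rational(1, 6) ≈ 0.16667)
Function('I')(y) = Add(1, Mul(-1, Pow(y, -1))) (Function('I')(y) = Add(Rational(3, 2), Mul(Rational(-1, 2), Add(Mul(2, Pow(y, -1)), Mul(y, Pow(y, -1))))) = Add(Rational(3, 2), Mul(Rational(-1, 2), Add(Mul(2, Pow(y, -1)), 1))) = Add(Rational(3, 2), Mul(Rational(-1, 2), Add(1, Mul(2, Pow(y, -1))))) = Add(Rational(3, 2), Add(Rational(-1, 2), Mul(-1, Pow(y, -1)))) = Add(1, Mul(-1, Pow(y, -1))))
Function('Z')(H) = Mul(-1, H) (Function('Z')(H) = Mul(H, Add(-5, 4)) = Mul(H, -1) = Mul(-1, H))
Mul(Add(Function('Z')(-8), Function('I')(-18)), Add(94, 300)) = Mul(Add(Mul(-1, -8), Mul(Pow(-18, -1), Add(-1, -18))), Add(94, 300)) = Mul(Add(8, Mul(Rational(-1, 18), -19)), 394) = Mul(Add(8, Rational(19, 18)), 394) = Mul(Rational(163, 18), 394) = Rational(32111, 9)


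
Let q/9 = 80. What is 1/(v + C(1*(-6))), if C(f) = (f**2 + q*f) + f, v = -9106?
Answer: -1/13396 ≈ -7.4649e-5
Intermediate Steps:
q = 720 (q = 9*80 = 720)
C(f) = f**2 + 721*f (C(f) = (f**2 + 720*f) + f = f**2 + 721*f)
1/(v + C(1*(-6))) = 1/(-9106 + (1*(-6))*(721 + 1*(-6))) = 1/(-9106 - 6*(721 - 6)) = 1/(-9106 - 6*715) = 1/(-9106 - 4290) = 1/(-13396) = -1/13396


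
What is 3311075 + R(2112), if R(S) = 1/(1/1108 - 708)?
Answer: 2597415826617/784463 ≈ 3.3111e+6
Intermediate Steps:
R(S) = -1108/784463 (R(S) = 1/(1/1108 - 708) = 1/(-784463/1108) = -1108/784463)
3311075 + R(2112) = 3311075 - 1108/784463 = 2597415826617/784463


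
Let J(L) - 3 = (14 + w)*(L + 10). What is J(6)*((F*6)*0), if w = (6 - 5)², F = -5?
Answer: 0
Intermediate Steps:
w = 1 (w = 1² = 1)
J(L) = 153 + 15*L (J(L) = 3 + (14 + 1)*(L + 10) = 3 + 15*(10 + L) = 3 + (150 + 15*L) = 153 + 15*L)
J(6)*((F*6)*0) = (153 + 15*6)*(-5*6*0) = (153 + 90)*(-30*0) = 243*0 = 0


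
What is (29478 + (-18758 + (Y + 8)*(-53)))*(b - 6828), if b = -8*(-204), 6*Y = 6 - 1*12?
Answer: -53773404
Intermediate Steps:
Y = -1 (Y = (6 - 1*12)/6 = (6 - 12)/6 = (⅙)*(-6) = -1)
b = 1632
(29478 + (-18758 + (Y + 8)*(-53)))*(b - 6828) = (29478 + (-18758 + (-1 + 8)*(-53)))*(1632 - 6828) = (29478 + (-18758 + 7*(-53)))*(-5196) = (29478 + (-18758 - 371))*(-5196) = (29478 - 19129)*(-5196) = 10349*(-5196) = -53773404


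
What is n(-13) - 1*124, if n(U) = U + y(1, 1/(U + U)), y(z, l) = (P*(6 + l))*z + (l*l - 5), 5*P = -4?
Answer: -99215/676 ≈ -146.77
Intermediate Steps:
P = -4/5 (P = (1/5)*(-4) = -4/5 ≈ -0.80000)
y(z, l) = -5 + l**2 + z*(-24/5 - 4*l/5) (y(z, l) = (-4*(6 + l)/5)*z + (l*l - 5) = (-24/5 - 4*l/5)*z + (l**2 - 5) = z*(-24/5 - 4*l/5) + (-5 + l**2) = -5 + l**2 + z*(-24/5 - 4*l/5))
n(U) = -49/5 + U - 2/(5*U) + 1/(4*U**2) (n(U) = U + (-5 + (1/(U + U))**2 - 24/5*1 - 4/5*1/(U + U)) = U + (-5 + (1/(2*U))**2 - 24/5 - 4/5*1/2*U) = U + (-5 + (1/(2*U))**2 - 24/5 - 4/5*1/(2*U)*1) = U + (-5 + 1/(4*U**2) - 24/5 - 2/(5*U)) = U + (-49/5 - 2/(5*U) + 1/(4*U**2)) = -49/5 + U - 2/(5*U) + 1/(4*U**2))
n(-13) - 1*124 = (-49/5 - 13 - 2/5/(-13) + (1/4)/(-13)**2) - 1*124 = (-49/5 - 13 - 2/5*(-1/13) + (1/4)*(1/169)) - 124 = (-49/5 - 13 + 2/65 + 1/676) - 124 = -15391/676 - 124 = -99215/676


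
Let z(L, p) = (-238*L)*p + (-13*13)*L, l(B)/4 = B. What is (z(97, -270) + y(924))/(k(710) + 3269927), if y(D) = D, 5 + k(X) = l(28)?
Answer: 6217751/3270034 ≈ 1.9014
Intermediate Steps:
l(B) = 4*B
k(X) = 107 (k(X) = -5 + 4*28 = -5 + 112 = 107)
z(L, p) = -169*L - 238*L*p (z(L, p) = -238*L*p - 169*L = -169*L - 238*L*p)
(z(97, -270) + y(924))/(k(710) + 3269927) = (-1*97*(169 + 238*(-270)) + 924)/(107 + 3269927) = (-1*97*(169 - 64260) + 924)/3270034 = (-1*97*(-64091) + 924)*(1/3270034) = (6216827 + 924)*(1/3270034) = 6217751*(1/3270034) = 6217751/3270034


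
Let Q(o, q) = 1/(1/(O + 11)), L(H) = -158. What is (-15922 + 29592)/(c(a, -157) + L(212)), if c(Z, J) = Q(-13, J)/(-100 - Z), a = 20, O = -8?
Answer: -546800/6321 ≈ -86.505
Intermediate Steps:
Q(o, q) = 3 (Q(o, q) = 1/(1/(-8 + 11)) = 1/(1/3) = 3)
c(Z, J) = 3/(-100 - Z)
(-15922 + 29592)/(c(a, -157) + L(212)) = (-15922 + 29592)/(-3/(100 + 20) - 158) = 13670/(-3/120 - 158) = 13670/(-3*1/120 - 158) = 13670/(-1/40 - 158) = 13670/(-6321/40) = 13670*(-40/6321) = -546800/6321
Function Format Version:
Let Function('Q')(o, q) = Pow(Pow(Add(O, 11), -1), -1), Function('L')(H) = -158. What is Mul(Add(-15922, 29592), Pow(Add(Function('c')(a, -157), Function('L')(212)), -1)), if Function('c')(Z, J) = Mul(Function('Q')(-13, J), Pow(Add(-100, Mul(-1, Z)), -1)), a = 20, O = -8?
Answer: Rational(-546800, 6321) ≈ -86.505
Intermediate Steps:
Function('Q')(o, q) = 3 (Function('Q')(o, q) = Pow(Pow(Add(-8, 11), -1), -1) = Pow(Pow(3, -1), -1) = Pow(Rational(1, 3), -1) = 3)
Function('c')(Z, J) = Mul(3, Pow(Add(-100, Mul(-1, Z)), -1))
Mul(Add(-15922, 29592), Pow(Add(Function('c')(a, -157), Function('L')(212)), -1)) = Mul(Add(-15922, 29592), Pow(Add(Mul(-3, Pow(Add(100, 20), -1)), -158), -1)) = Mul(13670, Pow(Add(Mul(-3, Pow(120, -1)), -158), -1)) = Mul(13670, Pow(Add(Mul(-3, Rational(1, 120)), -158), -1)) = Mul(13670, Pow(Add(Rational(-1, 40), -158), -1)) = Mul(13670, Pow(Rational(-6321, 40), -1)) = Mul(13670, Rational(-40, 6321)) = Rational(-546800, 6321)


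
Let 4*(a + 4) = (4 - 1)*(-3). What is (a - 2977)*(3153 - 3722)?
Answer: 6789877/4 ≈ 1.6975e+6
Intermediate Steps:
a = -25/4 (a = -4 + ((4 - 1)*(-3))/4 = -4 + (3*(-3))/4 = -4 + (¼)*(-9) = -4 - 9/4 = -25/4 ≈ -6.2500)
(a - 2977)*(3153 - 3722) = (-25/4 - 2977)*(3153 - 3722) = -11933/4*(-569) = 6789877/4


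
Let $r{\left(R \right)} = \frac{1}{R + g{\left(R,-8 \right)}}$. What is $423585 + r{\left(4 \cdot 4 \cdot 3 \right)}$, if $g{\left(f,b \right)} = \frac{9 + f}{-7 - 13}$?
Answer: $\frac{382497275}{903} \approx 4.2359 \cdot 10^{5}$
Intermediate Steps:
$g{\left(f,b \right)} = - \frac{9}{20} - \frac{f}{20}$ ($g{\left(f,b \right)} = \frac{9 + f}{-20} = \left(9 + f\right) \left(- \frac{1}{20}\right) = - \frac{9}{20} - \frac{f}{20}$)
$r{\left(R \right)} = \frac{1}{- \frac{9}{20} + \frac{19 R}{20}}$ ($r{\left(R \right)} = \frac{1}{R - \left(\frac{9}{20} + \frac{R}{20}\right)} = \frac{1}{- \frac{9}{20} + \frac{19 R}{20}}$)
$423585 + r{\left(4 \cdot 4 \cdot 3 \right)} = 423585 + \frac{20}{-9 + 19 \cdot 4 \cdot 4 \cdot 3} = 423585 + \frac{20}{-9 + 19 \cdot 16 \cdot 3} = 423585 + \frac{20}{-9 + 19 \cdot 48} = 423585 + \frac{20}{-9 + 912} = 423585 + \frac{20}{903} = \frac{382497275}{903}$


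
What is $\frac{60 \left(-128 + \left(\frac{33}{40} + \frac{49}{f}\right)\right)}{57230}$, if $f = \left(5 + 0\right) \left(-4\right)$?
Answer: $- \frac{3111}{22892} \approx -0.1359$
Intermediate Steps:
$f = -20$ ($f = 5 \left(-4\right) = -20$)
$\frac{60 \left(-128 + \left(\frac{33}{40} + \frac{49}{f}\right)\right)}{57230} = \frac{60 \left(-128 + \left(\frac{33}{40} + \frac{49}{-20}\right)\right)}{57230} = 60 \left(-128 + \left(33 \cdot \frac{1}{40} + 49 \left(- \frac{1}{20}\right)\right)\right) \frac{1}{57230} = 60 \left(-128 + \left(\frac{33}{40} - \frac{49}{20}\right)\right) \frac{1}{57230} = 60 \left(-128 - \frac{13}{8}\right) \frac{1}{57230} = 60 \left(- \frac{1037}{8}\right) \frac{1}{57230} = \left(- \frac{15555}{2}\right) \frac{1}{57230} = - \frac{3111}{22892}$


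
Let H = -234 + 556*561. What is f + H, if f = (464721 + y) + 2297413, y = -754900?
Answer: 2318916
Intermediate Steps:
f = 2007234 (f = (464721 - 754900) + 2297413 = -290179 + 2297413 = 2007234)
H = 311682 (H = -234 + 311916 = 311682)
f + H = 2007234 + 311682 = 2318916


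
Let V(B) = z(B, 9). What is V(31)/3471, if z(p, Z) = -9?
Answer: -3/1157 ≈ -0.0025929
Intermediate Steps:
V(B) = -9
V(31)/3471 = -9/3471 = -9*1/3471 = -3/1157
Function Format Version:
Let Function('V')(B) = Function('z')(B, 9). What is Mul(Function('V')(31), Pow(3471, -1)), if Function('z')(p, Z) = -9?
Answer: Rational(-3, 1157) ≈ -0.0025929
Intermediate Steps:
Function('V')(B) = -9
Mul(Function('V')(31), Pow(3471, -1)) = Mul(-9, Pow(3471, -1)) = Mul(-9, Rational(1, 3471)) = Rational(-3, 1157)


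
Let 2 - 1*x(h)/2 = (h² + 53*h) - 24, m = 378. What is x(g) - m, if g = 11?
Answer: -1734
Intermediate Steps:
x(h) = 52 - 106*h - 2*h² (x(h) = 4 - 2*((h² + 53*h) - 24) = 4 - 2*(-24 + h² + 53*h) = 4 + (48 - 106*h - 2*h²) = 52 - 106*h - 2*h²)
x(g) - m = (52 - 106*11 - 2*11²) - 1*378 = (52 - 1166 - 2*121) - 378 = (52 - 1166 - 242) - 378 = -1356 - 378 = -1734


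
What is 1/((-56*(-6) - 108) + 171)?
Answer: 1/399 ≈ 0.0025063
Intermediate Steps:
1/((-56*(-6) - 108) + 171) = 1/((336 - 108) + 171) = 1/(228 + 171) = 1/399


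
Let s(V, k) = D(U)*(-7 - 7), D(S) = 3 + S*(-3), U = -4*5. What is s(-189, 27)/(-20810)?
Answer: 441/10405 ≈ 0.042383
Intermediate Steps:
U = -20
D(S) = 3 - 3*S
s(V, k) = -882 (s(V, k) = (3 - 3*(-20))*(-7 - 7) = (3 + 60)*(-14) = 63*(-14) = -882)
s(-189, 27)/(-20810) = -882/(-20810) = -882*(-1/20810) = 441/10405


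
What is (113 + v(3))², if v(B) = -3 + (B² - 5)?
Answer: 12996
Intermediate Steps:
v(B) = -8 + B² (v(B) = -3 + (-5 + B²) = -8 + B²)
(113 + v(3))² = (113 + (-8 + 3²))² = (113 + (-8 + 9))² = (113 + 1)² = 114² = 12996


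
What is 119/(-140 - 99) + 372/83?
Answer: 79031/19837 ≈ 3.9840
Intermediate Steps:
119/(-140 - 99) + 372/83 = 119/(-239) + 372*(1/83) = 119*(-1/239) + 372/83 = -119/239 + 372/83 = 79031/19837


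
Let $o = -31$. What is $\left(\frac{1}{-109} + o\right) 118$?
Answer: $- \frac{398840}{109} \approx -3659.1$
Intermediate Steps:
$\left(\frac{1}{-109} + o\right) 118 = \left(\frac{1}{-109} - 31\right) 118 = \left(- \frac{1}{109} - 31\right) 118 = \left(- \frac{3380}{109}\right) 118 = - \frac{398840}{109}$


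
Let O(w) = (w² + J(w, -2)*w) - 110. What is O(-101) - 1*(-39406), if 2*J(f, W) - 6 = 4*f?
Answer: 69596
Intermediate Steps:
J(f, W) = 3 + 2*f (J(f, W) = 3 + (4*f)/2 = 3 + 2*f)
O(w) = -110 + w² + w*(3 + 2*w) (O(w) = (w² + (3 + 2*w)*w) - 110 = (w² + w*(3 + 2*w)) - 110 = -110 + w² + w*(3 + 2*w))
O(-101) - 1*(-39406) = (-110 + 3*(-101) + 3*(-101)²) - 1*(-39406) = (-110 - 303 + 3*10201) + 39406 = (-110 - 303 + 30603) + 39406 = 30190 + 39406 = 69596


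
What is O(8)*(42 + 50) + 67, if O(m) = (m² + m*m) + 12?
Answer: 12947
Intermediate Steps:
O(m) = 12 + 2*m² (O(m) = (m² + m²) + 12 = 2*m² + 12 = 12 + 2*m²)
O(8)*(42 + 50) + 67 = (12 + 2*8²)*(42 + 50) + 67 = (12 + 2*64)*92 + 67 = (12 + 128)*92 + 67 = 140*92 + 67 = 12880 + 67 = 12947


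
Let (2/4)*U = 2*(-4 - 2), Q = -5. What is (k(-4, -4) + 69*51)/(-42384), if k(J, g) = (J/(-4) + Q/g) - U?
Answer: -4727/56512 ≈ -0.083646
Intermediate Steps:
U = -24 (U = 2*(2*(-4 - 2)) = 2*(2*(-6)) = 2*(-12) = -24)
k(J, g) = 24 - 5/g - J/4 (k(J, g) = (J/(-4) - 5/g) - 1*(-24) = (J*(-1/4) - 5/g) + 24 = (-J/4 - 5/g) + 24 = (-5/g - J/4) + 24 = 24 - 5/g - J/4)
(k(-4, -4) + 69*51)/(-42384) = ((24 - 5/(-4) - 1/4*(-4)) + 69*51)/(-42384) = ((24 - 5*(-1/4) + 1) + 3519)*(-1/42384) = ((24 + 5/4 + 1) + 3519)*(-1/42384) = (105/4 + 3519)*(-1/42384) = (14181/4)*(-1/42384) = -4727/56512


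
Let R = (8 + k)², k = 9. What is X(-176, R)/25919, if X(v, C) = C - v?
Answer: 465/25919 ≈ 0.017941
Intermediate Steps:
R = 289 (R = (8 + 9)² = 17² = 289)
X(-176, R)/25919 = (289 - 1*(-176))/25919 = (289 + 176)*(1/25919) = 465*(1/25919) = 465/25919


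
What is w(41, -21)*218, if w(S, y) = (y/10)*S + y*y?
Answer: 386841/5 ≈ 77368.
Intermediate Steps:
w(S, y) = y² + S*y/10 (w(S, y) = (y*(⅒))*S + y² = (y/10)*S + y² = S*y/10 + y² = y² + S*y/10)
w(41, -21)*218 = ((⅒)*(-21)*(41 + 10*(-21)))*218 = ((⅒)*(-21)*(41 - 210))*218 = ((⅒)*(-21)*(-169))*218 = (3549/10)*218 = 386841/5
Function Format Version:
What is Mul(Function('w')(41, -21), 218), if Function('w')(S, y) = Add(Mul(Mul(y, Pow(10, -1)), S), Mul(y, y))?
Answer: Rational(386841, 5) ≈ 77368.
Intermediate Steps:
Function('w')(S, y) = Add(Pow(y, 2), Mul(Rational(1, 10), S, y)) (Function('w')(S, y) = Add(Mul(Mul(y, Rational(1, 10)), S), Pow(y, 2)) = Add(Mul(Mul(Rational(1, 10), y), S), Pow(y, 2)) = Add(Mul(Rational(1, 10), S, y), Pow(y, 2)) = Add(Pow(y, 2), Mul(Rational(1, 10), S, y)))
Mul(Function('w')(41, -21), 218) = Mul(Mul(Rational(1, 10), -21, Add(41, Mul(10, -21))), 218) = Mul(Mul(Rational(1, 10), -21, Add(41, -210)), 218) = Mul(Mul(Rational(1, 10), -21, -169), 218) = Mul(Rational(3549, 10), 218) = Rational(386841, 5)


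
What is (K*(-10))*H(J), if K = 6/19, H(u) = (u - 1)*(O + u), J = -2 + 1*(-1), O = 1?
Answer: -480/19 ≈ -25.263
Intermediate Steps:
J = -3 (J = -2 - 1 = -3)
H(u) = (1 + u)*(-1 + u) (H(u) = (u - 1)*(1 + u) = (-1 + u)*(1 + u) = (1 + u)*(-1 + u))
K = 6/19 (K = 6*(1/19) = 6/19 ≈ 0.31579)
(K*(-10))*H(J) = ((6/19)*(-10))*(-1 + (-3)²) = -60*(-1 + 9)/19 = -60/19*8 = -480/19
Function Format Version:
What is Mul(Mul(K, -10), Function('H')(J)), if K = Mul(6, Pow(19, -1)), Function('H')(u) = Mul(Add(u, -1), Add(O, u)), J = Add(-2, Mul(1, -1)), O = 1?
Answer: Rational(-480, 19) ≈ -25.263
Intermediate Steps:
J = -3 (J = Add(-2, -1) = -3)
Function('H')(u) = Mul(Add(1, u), Add(-1, u)) (Function('H')(u) = Mul(Add(u, -1), Add(1, u)) = Mul(Add(-1, u), Add(1, u)) = Mul(Add(1, u), Add(-1, u)))
K = Rational(6, 19) (K = Mul(6, Rational(1, 19)) = Rational(6, 19) ≈ 0.31579)
Mul(Mul(K, -10), Function('H')(J)) = Mul(Mul(Rational(6, 19), -10), Add(-1, Pow(-3, 2))) = Mul(Rational(-60, 19), Add(-1, 9)) = Mul(Rational(-60, 19), 8) = Rational(-480, 19)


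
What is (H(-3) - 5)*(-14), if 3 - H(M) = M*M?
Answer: 154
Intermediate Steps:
H(M) = 3 - M² (H(M) = 3 - M*M = 3 - M²)
(H(-3) - 5)*(-14) = ((3 - 1*(-3)²) - 5)*(-14) = ((3 - 1*9) - 5)*(-14) = ((3 - 9) - 5)*(-14) = (-6 - 5)*(-14) = -11*(-14) = 154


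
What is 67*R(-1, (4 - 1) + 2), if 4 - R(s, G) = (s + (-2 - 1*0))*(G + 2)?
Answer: 1675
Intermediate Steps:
R(s, G) = 4 - (-2 + s)*(2 + G) (R(s, G) = 4 - (s + (-2 - 1*0))*(G + 2) = 4 - (s + (-2 + 0))*(2 + G) = 4 - (s - 2)*(2 + G) = 4 - (-2 + s)*(2 + G))
67*R(-1, (4 - 1) + 2) = 67*(8 - 2*(-1) + 2*((4 - 1) + 2) - 1*((4 - 1) + 2)*(-1)) = 67*(8 + 2 + 2*(3 + 2) - 1*(3 + 2)*(-1)) = 67*(8 + 2 + 2*5 - 1*5*(-1)) = 67*(8 + 2 + 10 + 5) = 67*25 = 1675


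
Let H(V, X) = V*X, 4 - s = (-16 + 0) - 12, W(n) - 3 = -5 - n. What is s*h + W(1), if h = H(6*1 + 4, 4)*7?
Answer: 8957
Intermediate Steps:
W(n) = -2 - n (W(n) = 3 + (-5 - n) = -2 - n)
s = 32 (s = 4 - ((-16 + 0) - 12) = 4 - (-16 - 12) = 4 - 1*(-28) = 4 + 28 = 32)
h = 280 (h = ((6*1 + 4)*4)*7 = ((6 + 4)*4)*7 = (10*4)*7 = 40*7 = 280)
s*h + W(1) = 32*280 + (-2 - 1*1) = 8960 + (-2 - 1) = 8960 - 3 = 8957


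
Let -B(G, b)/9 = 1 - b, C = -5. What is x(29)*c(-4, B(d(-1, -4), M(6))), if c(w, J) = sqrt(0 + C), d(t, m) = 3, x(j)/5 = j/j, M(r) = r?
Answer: 5*I*sqrt(5) ≈ 11.18*I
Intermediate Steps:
x(j) = 5 (x(j) = 5*(j/j) = 5*1 = 5)
B(G, b) = -9 + 9*b (B(G, b) = -9*(1 - b) = -9 + 9*b)
c(w, J) = I*sqrt(5) (c(w, J) = sqrt(0 - 5) = sqrt(-5) = I*sqrt(5))
x(29)*c(-4, B(d(-1, -4), M(6))) = 5*(I*sqrt(5)) = 5*I*sqrt(5)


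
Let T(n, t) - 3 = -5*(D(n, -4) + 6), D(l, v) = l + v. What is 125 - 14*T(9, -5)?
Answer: 853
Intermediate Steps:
T(n, t) = -7 - 5*n (T(n, t) = 3 - 5*((n - 4) + 6) = 3 - 5*((-4 + n) + 6) = 3 - 5*(2 + n) = 3 + (-10 - 5*n) = -7 - 5*n)
125 - 14*T(9, -5) = 125 - 14*(-7 - 5*9) = 125 - 14*(-7 - 45) = 125 - 14*(-52) = 125 + 728 = 853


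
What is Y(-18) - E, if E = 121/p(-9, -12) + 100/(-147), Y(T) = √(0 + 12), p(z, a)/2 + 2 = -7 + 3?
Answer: 6329/588 + 2*√3 ≈ 14.228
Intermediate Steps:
p(z, a) = -12 (p(z, a) = -4 + 2*(-7 + 3) = -4 + 2*(-4) = -4 - 8 = -12)
Y(T) = 2*√3 (Y(T) = √12 = 2*√3)
E = -6329/588 (E = 121/(-12) + 100/(-147) = 121*(-1/12) + 100*(-1/147) = -121/12 - 100/147 = -6329/588 ≈ -10.764)
Y(-18) - E = 2*√3 - 1*(-6329/588) = 2*√3 + 6329/588 = 6329/588 + 2*√3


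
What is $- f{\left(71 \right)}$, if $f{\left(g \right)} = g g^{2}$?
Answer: $-357911$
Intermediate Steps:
$f{\left(g \right)} = g^{3}$
$- f{\left(71 \right)} = - 71^{3} = \left(-1\right) 357911 = -357911$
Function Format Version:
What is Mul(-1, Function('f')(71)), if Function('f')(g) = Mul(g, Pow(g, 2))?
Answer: -357911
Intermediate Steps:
Function('f')(g) = Pow(g, 3)
Mul(-1, Function('f')(71)) = Mul(-1, Pow(71, 3)) = Mul(-1, 357911) = -357911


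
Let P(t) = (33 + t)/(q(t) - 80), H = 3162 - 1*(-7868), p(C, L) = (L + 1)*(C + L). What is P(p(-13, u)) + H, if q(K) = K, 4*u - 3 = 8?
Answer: 20901937/1895 ≈ 11030.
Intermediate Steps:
u = 11/4 (u = ¾ + (¼)*8 = ¾ + 2 = 11/4 ≈ 2.7500)
p(C, L) = (1 + L)*(C + L)
H = 11030 (H = 3162 + 7868 = 11030)
P(t) = (33 + t)/(-80 + t) (P(t) = (33 + t)/(t - 80) = (33 + t)/(-80 + t))
P(p(-13, u)) + H = (33 + (-13 + 11/4 + (11/4)² - 13*11/4))/(-80 + (-13 + 11/4 + (11/4)² - 13*11/4)) + 11030 = (33 + (-13 + 11/4 + 121/16 - 143/4))/(-80 + (-13 + 11/4 + 121/16 - 143/4)) + 11030 = (33 - 615/16)/(-80 - 615/16) + 11030 = -87/16/(-1895/16) + 11030 = -16/1895*(-87/16) + 11030 = 87/1895 + 11030 = 20901937/1895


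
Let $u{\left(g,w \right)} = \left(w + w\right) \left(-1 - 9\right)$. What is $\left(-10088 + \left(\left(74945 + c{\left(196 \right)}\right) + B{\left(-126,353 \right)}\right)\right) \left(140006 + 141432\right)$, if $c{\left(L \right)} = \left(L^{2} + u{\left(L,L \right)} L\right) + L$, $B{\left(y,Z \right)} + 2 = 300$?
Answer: $-187030467214$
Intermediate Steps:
$u{\left(g,w \right)} = - 20 w$ ($u{\left(g,w \right)} = 2 w \left(-10\right) = - 20 w$)
$B{\left(y,Z \right)} = 298$ ($B{\left(y,Z \right)} = -2 + 300 = 298$)
$c{\left(L \right)} = L - 19 L^{2}$ ($c{\left(L \right)} = \left(L^{2} + - 20 L L\right) + L = \left(L^{2} - 20 L^{2}\right) + L = - 19 L^{2} + L = L - 19 L^{2}$)
$\left(-10088 + \left(\left(74945 + c{\left(196 \right)}\right) + B{\left(-126,353 \right)}\right)\right) \left(140006 + 141432\right) = \left(-10088 + \left(\left(74945 + 196 \left(1 - 3724\right)\right) + 298\right)\right) \left(140006 + 141432\right) = \left(-10088 + \left(\left(74945 + 196 \left(1 - 3724\right)\right) + 298\right)\right) 281438 = \left(-10088 + \left(\left(74945 + 196 \left(-3723\right)\right) + 298\right)\right) 281438 = \left(-10088 + \left(\left(74945 - 729708\right) + 298\right)\right) 281438 = \left(-10088 + \left(-654763 + 298\right)\right) 281438 = \left(-10088 - 654465\right) 281438 = \left(-664553\right) 281438 = -187030467214$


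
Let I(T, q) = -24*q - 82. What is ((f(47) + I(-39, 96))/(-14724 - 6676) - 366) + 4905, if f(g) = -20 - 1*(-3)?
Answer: 97137003/21400 ≈ 4539.1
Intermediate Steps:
I(T, q) = -82 - 24*q
f(g) = -17 (f(g) = -20 + 3 = -17)
((f(47) + I(-39, 96))/(-14724 - 6676) - 366) + 4905 = ((-17 + (-82 - 24*96))/(-14724 - 6676) - 366) + 4905 = ((-17 + (-82 - 2304))/(-21400) - 366) + 4905 = ((-17 - 2386)*(-1/21400) - 366) + 4905 = (-2403*(-1/21400) - 366) + 4905 = (2403/21400 - 366) + 4905 = -7829997/21400 + 4905 = 97137003/21400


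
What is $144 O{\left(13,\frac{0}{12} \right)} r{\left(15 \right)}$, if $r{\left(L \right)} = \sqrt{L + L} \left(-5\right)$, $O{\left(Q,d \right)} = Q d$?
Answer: $0$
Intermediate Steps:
$r{\left(L \right)} = - 5 \sqrt{2} \sqrt{L}$ ($r{\left(L \right)} = \sqrt{2 L} \left(-5\right) = \sqrt{2} \sqrt{L} \left(-5\right) = - 5 \sqrt{2} \sqrt{L}$)
$144 O{\left(13,\frac{0}{12} \right)} r{\left(15 \right)} = 144 \cdot 13 \cdot \frac{0}{12} \left(- 5 \sqrt{2} \sqrt{15}\right) = 144 \cdot 13 \cdot 0 \cdot \frac{1}{12} \left(- 5 \sqrt{30}\right) = 144 \cdot 13 \cdot 0 \left(- 5 \sqrt{30}\right) = 144 \cdot 0 \left(- 5 \sqrt{30}\right) = 0 \left(- 5 \sqrt{30}\right) = 0$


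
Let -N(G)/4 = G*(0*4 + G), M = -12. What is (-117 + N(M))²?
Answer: 480249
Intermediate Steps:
N(G) = -4*G² (N(G) = -4*G*(0*4 + G) = -4*G*(0 + G) = -4*G*G = -4*G²)
(-117 + N(M))² = (-117 - 4*(-12)²)² = (-117 - 4*144)² = (-117 - 576)² = (-693)² = 480249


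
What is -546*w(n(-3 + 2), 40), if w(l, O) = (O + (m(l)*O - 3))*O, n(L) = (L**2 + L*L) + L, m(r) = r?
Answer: -1681680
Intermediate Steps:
n(L) = L + 2*L**2 (n(L) = (L**2 + L**2) + L = 2*L**2 + L = L + 2*L**2)
w(l, O) = O*(-3 + O + O*l) (w(l, O) = (O + (l*O - 3))*O = (O + (O*l - 3))*O = (O + (-3 + O*l))*O = (-3 + O + O*l)*O = O*(-3 + O + O*l))
-546*w(n(-3 + 2), 40) = -21840*(-3 + 40 + 40*((-3 + 2)*(1 + 2*(-3 + 2)))) = -21840*(-3 + 40 + 40*(-(1 + 2*(-1)))) = -21840*(-3 + 40 + 40*(-(1 - 2))) = -21840*(-3 + 40 + 40*(-1*(-1))) = -21840*(-3 + 40 + 40*1) = -21840*(-3 + 40 + 40) = -21840*77 = -546*3080 = -1681680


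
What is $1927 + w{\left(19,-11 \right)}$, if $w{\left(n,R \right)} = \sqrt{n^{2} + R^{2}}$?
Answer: $1927 + \sqrt{482} \approx 1949.0$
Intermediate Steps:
$w{\left(n,R \right)} = \sqrt{R^{2} + n^{2}}$
$1927 + w{\left(19,-11 \right)} = 1927 + \sqrt{\left(-11\right)^{2} + 19^{2}} = 1927 + \sqrt{121 + 361} = 1927 + \sqrt{482}$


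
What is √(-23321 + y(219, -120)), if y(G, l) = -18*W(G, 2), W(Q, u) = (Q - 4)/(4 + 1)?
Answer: I*√24095 ≈ 155.23*I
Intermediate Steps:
W(Q, u) = -⅘ + Q/5 (W(Q, u) = (-4 + Q)/5 = (-4 + Q)*(⅕) = -⅘ + Q/5)
y(G, l) = 72/5 - 18*G/5 (y(G, l) = -18*(-⅘ + G/5) = 72/5 - 18*G/5)
√(-23321 + y(219, -120)) = √(-23321 + (72/5 - 18/5*219)) = √(-23321 + (72/5 - 3942/5)) = √(-23321 - 774) = √(-24095) = I*√24095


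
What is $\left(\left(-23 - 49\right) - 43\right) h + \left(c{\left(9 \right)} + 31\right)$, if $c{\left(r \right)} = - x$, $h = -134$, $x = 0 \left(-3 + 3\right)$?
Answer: $15441$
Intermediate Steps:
$x = 0$ ($x = 0 \cdot 0 = 0$)
$c{\left(r \right)} = 0$ ($c{\left(r \right)} = \left(-1\right) 0 = 0$)
$\left(\left(-23 - 49\right) - 43\right) h + \left(c{\left(9 \right)} + 31\right) = \left(\left(-23 - 49\right) - 43\right) \left(-134\right) + \left(0 + 31\right) = \left(-72 - 43\right) \left(-134\right) + 31 = \left(-115\right) \left(-134\right) + 31 = 15410 + 31 = 15441$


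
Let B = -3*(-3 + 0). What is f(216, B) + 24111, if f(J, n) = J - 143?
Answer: 24184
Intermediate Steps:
B = 9 (B = -3*(-3) = 9)
f(J, n) = -143 + J
f(216, B) + 24111 = (-143 + 216) + 24111 = 73 + 24111 = 24184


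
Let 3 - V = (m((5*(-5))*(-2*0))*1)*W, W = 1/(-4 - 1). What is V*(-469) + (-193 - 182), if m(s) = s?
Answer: -1782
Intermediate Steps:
W = -⅕ (W = 1/(-5) = -⅕ ≈ -0.20000)
V = 3 (V = 3 - ((5*(-5))*(-2*0))*1*(-1)/5 = 3 - -25*0*1*(-1)/5 = 3 - 0*1*(-1)/5 = 3 - 0*(-1)/5 = 3 - 1*0 = 3 + 0 = 3)
V*(-469) + (-193 - 182) = 3*(-469) + (-193 - 182) = -1407 - 375 = -1782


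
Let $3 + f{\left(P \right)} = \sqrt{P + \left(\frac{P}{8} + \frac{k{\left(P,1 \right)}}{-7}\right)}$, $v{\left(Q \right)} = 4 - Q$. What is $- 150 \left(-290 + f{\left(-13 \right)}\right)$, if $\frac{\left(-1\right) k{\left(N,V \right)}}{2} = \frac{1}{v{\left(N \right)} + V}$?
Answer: $43950 - \frac{25 i \sqrt{103082}}{14} \approx 43950.0 - 573.33 i$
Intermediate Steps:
$k{\left(N,V \right)} = - \frac{2}{4 + V - N}$ ($k{\left(N,V \right)} = - \frac{2}{\left(4 - N\right) + V} = - \frac{2}{4 + V - N}$)
$f{\left(P \right)} = -3 + \sqrt{- \frac{2}{7 \left(-5 + P\right)} + \frac{9 P}{8}}$ ($f{\left(P \right)} = -3 + \sqrt{P + \left(\frac{P}{8} + \frac{2 \frac{1}{-4 + P - 1}}{-7}\right)} = -3 + \sqrt{P + \left(P \frac{1}{8} + \frac{2}{-4 + P - 1} \left(- \frac{1}{7}\right)\right)} = -3 + \sqrt{P + \left(\frac{P}{8} + \frac{2}{-5 + P} \left(- \frac{1}{7}\right)\right)} = -3 + \sqrt{P + \left(\frac{P}{8} - \frac{2}{7 \left(-5 + P\right)}\right)} = -3 + \sqrt{P + \left(- \frac{2}{7 \left(-5 + P\right)} + \frac{P}{8}\right)} = -3 + \sqrt{- \frac{2}{7 \left(-5 + P\right)} + \frac{9 P}{8}}$)
$- 150 \left(-290 + f{\left(-13 \right)}\right) = - 150 \left(-290 - \left(3 - \frac{\sqrt{- \frac{224}{-5 - 13} + 882 \left(-13\right)}}{28}\right)\right) = - 150 \left(-290 - \left(3 - \frac{\sqrt{- \frac{224}{-18} - 11466}}{28}\right)\right) = - 150 \left(-290 - \left(3 - \frac{\sqrt{\left(-224\right) \left(- \frac{1}{18}\right) - 11466}}{28}\right)\right) = - 150 \left(-290 - \left(3 - \frac{\sqrt{\frac{112}{9} - 11466}}{28}\right)\right) = - 150 \left(-290 - \left(3 - \frac{\sqrt{- \frac{103082}{9}}}{28}\right)\right) = - 150 \left(-290 - \left(3 - \frac{\frac{1}{3} i \sqrt{103082}}{28}\right)\right) = - 150 \left(-290 - \left(3 - \frac{i \sqrt{103082}}{84}\right)\right) = - 150 \left(-293 + \frac{i \sqrt{103082}}{84}\right) = 43950 - \frac{25 i \sqrt{103082}}{14}$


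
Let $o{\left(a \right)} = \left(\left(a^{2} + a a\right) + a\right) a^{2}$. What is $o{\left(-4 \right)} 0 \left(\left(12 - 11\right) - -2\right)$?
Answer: $0$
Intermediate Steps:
$o{\left(a \right)} = a^{2} \left(a + 2 a^{2}\right)$ ($o{\left(a \right)} = \left(\left(a^{2} + a^{2}\right) + a\right) a^{2} = \left(2 a^{2} + a\right) a^{2} = \left(a + 2 a^{2}\right) a^{2} = a^{2} \left(a + 2 a^{2}\right)$)
$o{\left(-4 \right)} 0 \left(\left(12 - 11\right) - -2\right) = \left(-4\right)^{3} \left(1 + 2 \left(-4\right)\right) 0 \left(\left(12 - 11\right) - -2\right) = - 64 \left(1 - 8\right) 0 \left(1 + 2\right) = \left(-64\right) \left(-7\right) 0 \cdot 3 = 448 \cdot 0 \cdot 3 = 0 \cdot 3 = 0$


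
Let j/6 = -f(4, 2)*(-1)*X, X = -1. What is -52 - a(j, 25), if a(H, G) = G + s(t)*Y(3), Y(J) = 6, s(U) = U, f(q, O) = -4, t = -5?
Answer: -47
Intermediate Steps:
j = 24 (j = 6*(-(-4*(-1))*(-1)) = 6*(-4*(-1)) = 6*(-1*(-4)) = 6*4 = 24)
a(H, G) = -30 + G (a(H, G) = G - 5*6 = G - 30 = -30 + G)
-52 - a(j, 25) = -52 - (-30 + 25) = -52 - 1*(-5) = -52 + 5 = -47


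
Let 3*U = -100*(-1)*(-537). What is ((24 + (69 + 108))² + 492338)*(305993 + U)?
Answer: 153478376727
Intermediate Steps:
U = -17900 (U = (-100*(-1)*(-537))/3 = (100*(-537))/3 = (⅓)*(-53700) = -17900)
((24 + (69 + 108))² + 492338)*(305993 + U) = ((24 + (69 + 108))² + 492338)*(305993 - 17900) = ((24 + 177)² + 492338)*288093 = (201² + 492338)*288093 = (40401 + 492338)*288093 = 532739*288093 = 153478376727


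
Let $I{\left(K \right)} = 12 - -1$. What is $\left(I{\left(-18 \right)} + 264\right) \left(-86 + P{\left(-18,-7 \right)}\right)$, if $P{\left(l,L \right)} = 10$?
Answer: $-21052$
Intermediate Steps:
$I{\left(K \right)} = 13$ ($I{\left(K \right)} = 12 + 1 = 13$)
$\left(I{\left(-18 \right)} + 264\right) \left(-86 + P{\left(-18,-7 \right)}\right) = \left(13 + 264\right) \left(-86 + 10\right) = 277 \left(-76\right) = -21052$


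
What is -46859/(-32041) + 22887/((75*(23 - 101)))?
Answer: -51021913/20826650 ≈ -2.4498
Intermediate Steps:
-46859/(-32041) + 22887/((75*(23 - 101))) = -46859*(-1/32041) + 22887/((75*(-78))) = 46859/32041 + 22887/(-5850) = 46859/32041 + 22887*(-1/5850) = 46859/32041 - 2543/650 = -51021913/20826650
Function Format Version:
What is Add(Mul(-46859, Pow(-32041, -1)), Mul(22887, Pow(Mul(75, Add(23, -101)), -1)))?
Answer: Rational(-51021913, 20826650) ≈ -2.4498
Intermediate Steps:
Add(Mul(-46859, Pow(-32041, -1)), Mul(22887, Pow(Mul(75, Add(23, -101)), -1))) = Add(Mul(-46859, Rational(-1, 32041)), Mul(22887, Pow(Mul(75, -78), -1))) = Add(Rational(46859, 32041), Mul(22887, Pow(-5850, -1))) = Add(Rational(46859, 32041), Mul(22887, Rational(-1, 5850))) = Add(Rational(46859, 32041), Rational(-2543, 650)) = Rational(-51021913, 20826650)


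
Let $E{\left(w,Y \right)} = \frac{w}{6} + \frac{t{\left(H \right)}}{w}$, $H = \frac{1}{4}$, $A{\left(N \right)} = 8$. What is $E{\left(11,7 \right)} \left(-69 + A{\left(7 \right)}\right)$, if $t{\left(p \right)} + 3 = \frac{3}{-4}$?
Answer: $- \frac{12017}{132} \approx -91.038$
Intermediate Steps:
$H = \frac{1}{4} \approx 0.25$
$t{\left(p \right)} = - \frac{15}{4}$ ($t{\left(p \right)} = -3 + \frac{3}{-4} = -3 + 3 \left(- \frac{1}{4}\right) = -3 - \frac{3}{4} = - \frac{15}{4}$)
$E{\left(w,Y \right)} = - \frac{15}{4 w} + \frac{w}{6}$ ($E{\left(w,Y \right)} = \frac{w}{6} - \frac{15}{4 w} = - \frac{15}{4 w} + \frac{w}{6}$)
$E{\left(11,7 \right)} \left(-69 + A{\left(7 \right)}\right) = \left(- \frac{15}{4 \cdot 11} + \frac{1}{6} \cdot 11\right) \left(-69 + 8\right) = \left(\left(- \frac{15}{4}\right) \frac{1}{11} + \frac{11}{6}\right) \left(-61\right) = \left(- \frac{15}{44} + \frac{11}{6}\right) \left(-61\right) = \frac{197}{132} \left(-61\right) = - \frac{12017}{132}$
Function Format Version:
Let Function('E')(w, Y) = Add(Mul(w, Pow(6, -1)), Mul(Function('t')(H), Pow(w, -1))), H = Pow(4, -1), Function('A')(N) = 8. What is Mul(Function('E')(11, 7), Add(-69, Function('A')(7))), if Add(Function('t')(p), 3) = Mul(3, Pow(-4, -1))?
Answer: Rational(-12017, 132) ≈ -91.038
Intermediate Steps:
H = Rational(1, 4) ≈ 0.25000
Function('t')(p) = Rational(-15, 4) (Function('t')(p) = Add(-3, Mul(3, Pow(-4, -1))) = Add(-3, Mul(3, Rational(-1, 4))) = Add(-3, Rational(-3, 4)) = Rational(-15, 4))
Function('E')(w, Y) = Add(Mul(Rational(-15, 4), Pow(w, -1)), Mul(Rational(1, 6), w)) (Function('E')(w, Y) = Add(Mul(w, Pow(6, -1)), Mul(Rational(-15, 4), Pow(w, -1))) = Add(Mul(w, Rational(1, 6)), Mul(Rational(-15, 4), Pow(w, -1))) = Add(Mul(Rational(1, 6), w), Mul(Rational(-15, 4), Pow(w, -1))) = Add(Mul(Rational(-15, 4), Pow(w, -1)), Mul(Rational(1, 6), w)))
Mul(Function('E')(11, 7), Add(-69, Function('A')(7))) = Mul(Add(Mul(Rational(-15, 4), Pow(11, -1)), Mul(Rational(1, 6), 11)), Add(-69, 8)) = Mul(Add(Mul(Rational(-15, 4), Rational(1, 11)), Rational(11, 6)), -61) = Mul(Add(Rational(-15, 44), Rational(11, 6)), -61) = Mul(Rational(197, 132), -61) = Rational(-12017, 132)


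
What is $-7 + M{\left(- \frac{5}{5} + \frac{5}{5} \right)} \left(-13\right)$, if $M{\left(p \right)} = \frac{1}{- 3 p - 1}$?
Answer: $6$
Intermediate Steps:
$M{\left(p \right)} = \frac{1}{-1 - 3 p}$
$-7 + M{\left(- \frac{5}{5} + \frac{5}{5} \right)} \left(-13\right) = -7 + - \frac{1}{1 + 3 \left(- \frac{5}{5} + \frac{5}{5}\right)} \left(-13\right) = -7 + - \frac{1}{1 + 3 \left(\left(-5\right) \frac{1}{5} + 5 \cdot \frac{1}{5}\right)} \left(-13\right) = -7 + - \frac{1}{1 + 3 \left(-1 + 1\right)} \left(-13\right) = -7 + - \frac{1}{1 + 3 \cdot 0} \left(-13\right) = -7 + - \frac{1}{1 + 0} \left(-13\right) = -7 + - 1^{-1} \left(-13\right) = -7 + \left(-1\right) 1 \left(-13\right) = -7 - -13 = -7 + 13 = 6$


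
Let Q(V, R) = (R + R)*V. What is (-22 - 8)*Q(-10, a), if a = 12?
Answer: 7200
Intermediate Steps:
Q(V, R) = 2*R*V (Q(V, R) = (2*R)*V = 2*R*V)
(-22 - 8)*Q(-10, a) = (-22 - 8)*(2*12*(-10)) = -30*(-240) = 7200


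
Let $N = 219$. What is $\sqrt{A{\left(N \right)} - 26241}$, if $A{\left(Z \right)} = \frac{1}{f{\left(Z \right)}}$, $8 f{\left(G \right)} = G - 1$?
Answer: $\frac{i \sqrt{311768885}}{109} \approx 161.99 i$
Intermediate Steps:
$f{\left(G \right)} = - \frac{1}{8} + \frac{G}{8}$ ($f{\left(G \right)} = \frac{G - 1}{8} = \frac{-1 + G}{8} = - \frac{1}{8} + \frac{G}{8}$)
$A{\left(Z \right)} = \frac{1}{- \frac{1}{8} + \frac{Z}{8}}$
$\sqrt{A{\left(N \right)} - 26241} = \sqrt{\frac{8}{-1 + 219} - 26241} = \sqrt{\frac{8}{218} - 26241} = \sqrt{8 \cdot \frac{1}{218} - 26241} = \sqrt{\frac{4}{109} - 26241} = \sqrt{- \frac{2860265}{109}} = \frac{i \sqrt{311768885}}{109}$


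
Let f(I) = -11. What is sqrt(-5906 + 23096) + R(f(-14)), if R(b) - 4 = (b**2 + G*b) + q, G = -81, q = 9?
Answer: 1025 + 3*sqrt(1910) ≈ 1156.1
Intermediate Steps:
R(b) = 13 + b**2 - 81*b (R(b) = 4 + ((b**2 - 81*b) + 9) = 4 + (9 + b**2 - 81*b) = 13 + b**2 - 81*b)
sqrt(-5906 + 23096) + R(f(-14)) = sqrt(-5906 + 23096) + (13 + (-11)**2 - 81*(-11)) = sqrt(17190) + (13 + 121 + 891) = 3*sqrt(1910) + 1025 = 1025 + 3*sqrt(1910)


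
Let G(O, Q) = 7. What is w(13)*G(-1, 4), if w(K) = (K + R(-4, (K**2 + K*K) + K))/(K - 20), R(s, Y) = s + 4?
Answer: -13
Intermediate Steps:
R(s, Y) = 4 + s
w(K) = K/(-20 + K) (w(K) = (K + (4 - 4))/(K - 20) = (K + 0)/(-20 + K) = K/(-20 + K))
w(13)*G(-1, 4) = (13/(-20 + 13))*7 = (13/(-7))*7 = (13*(-1/7))*7 = -13/7*7 = -13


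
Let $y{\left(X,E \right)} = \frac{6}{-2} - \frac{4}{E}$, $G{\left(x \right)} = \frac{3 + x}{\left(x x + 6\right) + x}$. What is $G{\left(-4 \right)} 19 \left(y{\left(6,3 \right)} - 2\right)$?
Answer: $\frac{361}{54} \approx 6.6852$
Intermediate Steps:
$G{\left(x \right)} = \frac{3 + x}{6 + x + x^{2}}$ ($G{\left(x \right)} = \frac{3 + x}{\left(x^{2} + 6\right) + x} = \frac{3 + x}{\left(6 + x^{2}\right) + x} = \frac{3 + x}{6 + x + x^{2}}$)
$y{\left(X,E \right)} = -3 - \frac{4}{E}$ ($y{\left(X,E \right)} = 6 \left(- \frac{1}{2}\right) - \frac{4}{E} = -3 - \frac{4}{E}$)
$G{\left(-4 \right)} 19 \left(y{\left(6,3 \right)} - 2\right) = \frac{3 - 4}{6 - 4 + \left(-4\right)^{2}} \cdot 19 \left(\left(-3 - \frac{4}{3}\right) - 2\right) = \frac{1}{6 - 4 + 16} \left(-1\right) 19 \left(\left(-3 - \frac{4}{3}\right) - 2\right) = \frac{1}{18} \left(-1\right) 19 \left(\left(-3 - \frac{4}{3}\right) - 2\right) = \frac{1}{18} \left(-1\right) 19 \left(- \frac{13}{3} - 2\right) = \left(- \frac{1}{18}\right) 19 \left(- \frac{19}{3}\right) = \left(- \frac{19}{18}\right) \left(- \frac{19}{3}\right) = \frac{361}{54}$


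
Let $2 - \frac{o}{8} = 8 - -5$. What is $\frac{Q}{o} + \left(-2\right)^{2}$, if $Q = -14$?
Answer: $\frac{183}{44} \approx 4.1591$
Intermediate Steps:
$o = -88$ ($o = 16 - 8 \left(8 - -5\right) = 16 - 8 \left(8 + 5\right) = 16 - 104 = -88$)
$\frac{Q}{o} + \left(-2\right)^{2} = - \frac{14}{-88} + \left(-2\right)^{2} = \left(-14\right) \left(- \frac{1}{88}\right) + 4 = \frac{7}{44} + 4 = \frac{183}{44}$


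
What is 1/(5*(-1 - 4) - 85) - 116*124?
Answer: -1582241/110 ≈ -14384.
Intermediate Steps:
1/(5*(-1 - 4) - 85) - 116*124 = 1/(5*(-5) - 85) - 14384 = 1/(-25 - 85) - 14384 = 1/(-110) - 14384 = -1/110 - 14384 = -1582241/110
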